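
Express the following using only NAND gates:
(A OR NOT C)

((A NAND A) NAND ((C NAND C) NAND (C NAND C)))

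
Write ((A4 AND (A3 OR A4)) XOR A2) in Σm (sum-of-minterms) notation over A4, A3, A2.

Σm(1, 3, 4, 6) = (NOT A4 AND NOT A3 AND A2) OR (NOT A4 AND A3 AND A2) OR (A4 AND NOT A3 AND NOT A2) OR (A4 AND A3 AND NOT A2)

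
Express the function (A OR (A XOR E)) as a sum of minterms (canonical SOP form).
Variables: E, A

Σm(1, 2, 3) = (NOT E AND A) OR (E AND NOT A) OR (E AND A)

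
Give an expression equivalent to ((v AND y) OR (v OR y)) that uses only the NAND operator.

((((v NAND y) NAND (v NAND y)) NAND ((v NAND y) NAND (v NAND y))) NAND (((v NAND v) NAND (y NAND y)) NAND ((v NAND v) NAND (y NAND y))))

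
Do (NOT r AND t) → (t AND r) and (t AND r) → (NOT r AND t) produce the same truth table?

No, Converse is not equivalent to original (counterexample: t=1, r=0)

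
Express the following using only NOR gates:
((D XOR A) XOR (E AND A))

((((((((D NOR A) NOR (D NOR A)) NOR ((D NOR A) NOR (D NOR A))) NOR ((((D NOR D) NOR (A NOR A)) NOR ((D NOR D) NOR (A NOR A))) NOR (((D NOR D) NOR (A NOR A)) NOR ((D NOR D) NOR (A NOR A))))) NOR ((E NOR E) NOR (A NOR A))) NOR (((((D NOR A) NOR (D NOR A)) NOR ((D NOR A) NOR (D NOR A))) NOR ((((D NOR D) NOR (A NOR A)) NOR ((D NOR D) NOR (A NOR A))) NOR (((D NOR D) NOR (A NOR A)) NOR ((D NOR D) NOR (A NOR A))))) NOR ((E NOR E) NOR (A NOR A)))) NOR ((((((D NOR A) NOR (D NOR A)) NOR ((D NOR A) NOR (D NOR A))) NOR ((((D NOR D) NOR (A NOR A)) NOR ((D NOR D) NOR (A NOR A))) NOR (((D NOR D) NOR (A NOR A)) NOR ((D NOR D) NOR (A NOR A))))) NOR ((E NOR E) NOR (A NOR A))) NOR (((((D NOR A) NOR (D NOR A)) NOR ((D NOR A) NOR (D NOR A))) NOR ((((D NOR D) NOR (A NOR A)) NOR ((D NOR D) NOR (A NOR A))) NOR (((D NOR D) NOR (A NOR A)) NOR ((D NOR D) NOR (A NOR A))))) NOR ((E NOR E) NOR (A NOR A))))) NOR ((((((((D NOR A) NOR (D NOR A)) NOR ((D NOR A) NOR (D NOR A))) NOR ((((D NOR D) NOR (A NOR A)) NOR ((D NOR D) NOR (A NOR A))) NOR (((D NOR D) NOR (A NOR A)) NOR ((D NOR D) NOR (A NOR A))))) NOR ((((D NOR A) NOR (D NOR A)) NOR ((D NOR A) NOR (D NOR A))) NOR ((((D NOR D) NOR (A NOR A)) NOR ((D NOR D) NOR (A NOR A))) NOR (((D NOR D) NOR (A NOR A)) NOR ((D NOR D) NOR (A NOR A)))))) NOR (((E NOR E) NOR (A NOR A)) NOR ((E NOR E) NOR (A NOR A)))) NOR ((((((D NOR A) NOR (D NOR A)) NOR ((D NOR A) NOR (D NOR A))) NOR ((((D NOR D) NOR (A NOR A)) NOR ((D NOR D) NOR (A NOR A))) NOR (((D NOR D) NOR (A NOR A)) NOR ((D NOR D) NOR (A NOR A))))) NOR ((((D NOR A) NOR (D NOR A)) NOR ((D NOR A) NOR (D NOR A))) NOR ((((D NOR D) NOR (A NOR A)) NOR ((D NOR D) NOR (A NOR A))) NOR (((D NOR D) NOR (A NOR A)) NOR ((D NOR D) NOR (A NOR A)))))) NOR (((E NOR E) NOR (A NOR A)) NOR ((E NOR E) NOR (A NOR A))))) NOR (((((((D NOR A) NOR (D NOR A)) NOR ((D NOR A) NOR (D NOR A))) NOR ((((D NOR D) NOR (A NOR A)) NOR ((D NOR D) NOR (A NOR A))) NOR (((D NOR D) NOR (A NOR A)) NOR ((D NOR D) NOR (A NOR A))))) NOR ((((D NOR A) NOR (D NOR A)) NOR ((D NOR A) NOR (D NOR A))) NOR ((((D NOR D) NOR (A NOR A)) NOR ((D NOR D) NOR (A NOR A))) NOR (((D NOR D) NOR (A NOR A)) NOR ((D NOR D) NOR (A NOR A)))))) NOR (((E NOR E) NOR (A NOR A)) NOR ((E NOR E) NOR (A NOR A)))) NOR ((((((D NOR A) NOR (D NOR A)) NOR ((D NOR A) NOR (D NOR A))) NOR ((((D NOR D) NOR (A NOR A)) NOR ((D NOR D) NOR (A NOR A))) NOR (((D NOR D) NOR (A NOR A)) NOR ((D NOR D) NOR (A NOR A))))) NOR ((((D NOR A) NOR (D NOR A)) NOR ((D NOR A) NOR (D NOR A))) NOR ((((D NOR D) NOR (A NOR A)) NOR ((D NOR D) NOR (A NOR A))) NOR (((D NOR D) NOR (A NOR A)) NOR ((D NOR D) NOR (A NOR A)))))) NOR (((E NOR E) NOR (A NOR A)) NOR ((E NOR E) NOR (A NOR A)))))))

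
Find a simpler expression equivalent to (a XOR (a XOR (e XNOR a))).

By XOR self-cancellation ((E XOR v) XOR v = E):
= (e XNOR a)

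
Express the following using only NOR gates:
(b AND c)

((b NOR b) NOR (c NOR c))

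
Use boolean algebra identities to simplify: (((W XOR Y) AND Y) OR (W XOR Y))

By absorption (E OR (E AND v) = E):
= (W XOR Y)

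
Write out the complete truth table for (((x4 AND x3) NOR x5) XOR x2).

x4 | x3 | x2 | x5 | Output
--------------------------
0 | 0 | 0 | 0 | 1
0 | 0 | 0 | 1 | 0
0 | 0 | 1 | 0 | 0
0 | 0 | 1 | 1 | 1
0 | 1 | 0 | 0 | 1
0 | 1 | 0 | 1 | 0
0 | 1 | 1 | 0 | 0
0 | 1 | 1 | 1 | 1
1 | 0 | 0 | 0 | 1
1 | 0 | 0 | 1 | 0
1 | 0 | 1 | 0 | 0
1 | 0 | 1 | 1 | 1
1 | 1 | 0 | 0 | 0
1 | 1 | 0 | 1 | 0
1 | 1 | 1 | 0 | 1
1 | 1 | 1 | 1 | 1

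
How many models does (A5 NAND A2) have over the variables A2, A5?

Satisfying assignments: (0,0), (0,1), (1,0)
Count: 3 out of 4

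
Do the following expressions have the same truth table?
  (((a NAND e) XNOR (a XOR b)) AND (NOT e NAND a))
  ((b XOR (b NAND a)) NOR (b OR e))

No. Counterexample: with e=0, a=0, b=1, Expression 1 = 1 but Expression 2 = 0.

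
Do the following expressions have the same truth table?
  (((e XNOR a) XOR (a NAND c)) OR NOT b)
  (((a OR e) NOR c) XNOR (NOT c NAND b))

No. Counterexample: with b=0, a=0, c=0, e=1, Expression 1 = 1 but Expression 2 = 0.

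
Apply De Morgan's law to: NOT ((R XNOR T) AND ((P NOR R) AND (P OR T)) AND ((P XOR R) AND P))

NOT (R XNOR T) OR NOT ((P NOR R) AND (P OR T)) OR NOT ((P XOR R) AND P)
De Morgan's: NOT(AND of terms) = OR of negations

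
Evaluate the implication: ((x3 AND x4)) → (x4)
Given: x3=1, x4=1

Antecedent ((x3 AND x4)) = 1; consequent (x4) = 1.
1 → 1 = 1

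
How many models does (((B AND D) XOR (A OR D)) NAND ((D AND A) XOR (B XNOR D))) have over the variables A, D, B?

Satisfying assignments: (0,0,0), (0,0,1), (0,1,0), (0,1,1), (1,0,1), (1,1,1)
Count: 6 out of 8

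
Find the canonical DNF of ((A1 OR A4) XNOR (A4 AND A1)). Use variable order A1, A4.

(NOT A1 AND NOT A4) OR (A1 AND A4)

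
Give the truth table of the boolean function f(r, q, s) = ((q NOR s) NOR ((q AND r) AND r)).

r | q | s | Output
------------------
0 | 0 | 0 | 0
0 | 0 | 1 | 1
0 | 1 | 0 | 1
0 | 1 | 1 | 1
1 | 0 | 0 | 0
1 | 0 | 1 | 1
1 | 1 | 0 | 0
1 | 1 | 1 | 0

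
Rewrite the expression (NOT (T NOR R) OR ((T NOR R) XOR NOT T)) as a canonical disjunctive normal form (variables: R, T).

(NOT R AND T) OR (R AND NOT T) OR (R AND T)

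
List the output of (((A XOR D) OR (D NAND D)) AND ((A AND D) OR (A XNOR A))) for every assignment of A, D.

A | D | Output
--------------
0 | 0 | 1
0 | 1 | 1
1 | 0 | 1
1 | 1 | 0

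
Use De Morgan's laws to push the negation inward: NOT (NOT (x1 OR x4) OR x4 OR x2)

(x1 OR x4) AND NOT x4 AND NOT x2
De Morgan's: NOT(OR of terms) = AND of negations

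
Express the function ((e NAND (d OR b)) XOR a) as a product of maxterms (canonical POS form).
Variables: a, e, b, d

ΠM(5, 6, 7, 8, 9, 10, 11, 12) = (a OR NOT e OR b OR NOT d) AND (a OR NOT e OR NOT b OR d) AND (a OR NOT e OR NOT b OR NOT d) AND (NOT a OR e OR b OR d) AND (NOT a OR e OR b OR NOT d) AND (NOT a OR e OR NOT b OR d) AND (NOT a OR e OR NOT b OR NOT d) AND (NOT a OR NOT e OR b OR d)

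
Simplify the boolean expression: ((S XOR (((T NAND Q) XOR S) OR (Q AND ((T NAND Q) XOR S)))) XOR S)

By XOR self-cancellation ((E XOR v) XOR v = E) then absorption (E OR (E AND v) = E):
= ((T NAND Q) XOR S)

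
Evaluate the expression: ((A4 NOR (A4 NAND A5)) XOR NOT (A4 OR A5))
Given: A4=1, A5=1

Substituting: ((1 NOR (1 NAND 1)) XOR NOT (1 OR 1))
= 0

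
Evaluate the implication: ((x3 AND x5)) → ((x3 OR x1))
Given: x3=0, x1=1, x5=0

Antecedent ((x3 AND x5)) = 0; consequent ((x3 OR x1)) = 1.
0 → 1 = 1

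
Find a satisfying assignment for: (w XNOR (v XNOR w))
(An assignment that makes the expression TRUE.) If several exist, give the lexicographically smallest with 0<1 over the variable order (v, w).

v=1, w=0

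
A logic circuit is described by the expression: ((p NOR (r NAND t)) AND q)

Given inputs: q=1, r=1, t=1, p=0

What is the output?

Substituting: ((0 NOR (1 NAND 1)) AND 1)
= 1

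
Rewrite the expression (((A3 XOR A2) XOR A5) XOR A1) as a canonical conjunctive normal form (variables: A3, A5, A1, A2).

(A3 OR A5 OR A1 OR A2) AND (A3 OR A5 OR NOT A1 OR NOT A2) AND (A3 OR NOT A5 OR A1 OR NOT A2) AND (A3 OR NOT A5 OR NOT A1 OR A2) AND (NOT A3 OR A5 OR A1 OR NOT A2) AND (NOT A3 OR A5 OR NOT A1 OR A2) AND (NOT A3 OR NOT A5 OR A1 OR A2) AND (NOT A3 OR NOT A5 OR NOT A1 OR NOT A2)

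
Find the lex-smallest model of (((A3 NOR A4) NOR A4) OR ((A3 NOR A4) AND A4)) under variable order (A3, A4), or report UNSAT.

A3=1, A4=0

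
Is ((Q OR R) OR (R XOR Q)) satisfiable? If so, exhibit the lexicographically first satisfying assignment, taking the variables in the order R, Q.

R=0, Q=1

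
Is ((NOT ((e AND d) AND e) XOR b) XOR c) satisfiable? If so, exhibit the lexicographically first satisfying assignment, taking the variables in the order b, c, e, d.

b=0, c=0, e=0, d=0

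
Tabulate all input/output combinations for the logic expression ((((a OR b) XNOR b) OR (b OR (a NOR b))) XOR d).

d | b | a | Output
------------------
0 | 0 | 0 | 1
0 | 0 | 1 | 0
0 | 1 | 0 | 1
0 | 1 | 1 | 1
1 | 0 | 0 | 0
1 | 0 | 1 | 1
1 | 1 | 0 | 0
1 | 1 | 1 | 0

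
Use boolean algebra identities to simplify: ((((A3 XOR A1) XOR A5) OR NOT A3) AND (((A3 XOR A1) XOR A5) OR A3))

By distribution ((E OR v) AND (E OR NOT v) = E):
= ((A3 XOR A1) XOR A5)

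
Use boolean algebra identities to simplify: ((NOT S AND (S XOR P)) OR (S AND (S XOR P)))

By distribution ((E AND v) OR (E AND NOT v) = E):
= (S XOR P)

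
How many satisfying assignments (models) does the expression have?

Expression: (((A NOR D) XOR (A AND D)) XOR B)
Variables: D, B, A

Satisfying assignments: (0,0,0), (0,1,1), (1,0,1), (1,1,0)
Count: 4 out of 8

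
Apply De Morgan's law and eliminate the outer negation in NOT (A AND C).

NOT A OR NOT C
De Morgan's: NOT(AND of terms) = OR of negations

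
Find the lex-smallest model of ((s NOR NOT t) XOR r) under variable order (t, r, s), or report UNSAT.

t=0, r=1, s=0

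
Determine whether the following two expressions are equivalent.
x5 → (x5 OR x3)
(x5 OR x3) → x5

No, Converse is not equivalent to original (counterexample: x5=0, x3=1)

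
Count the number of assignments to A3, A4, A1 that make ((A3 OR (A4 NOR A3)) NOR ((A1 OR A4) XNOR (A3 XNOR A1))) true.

Satisfying assignments: (0,1,1)
Count: 1 out of 8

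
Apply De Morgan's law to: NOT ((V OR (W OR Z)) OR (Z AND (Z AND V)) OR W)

NOT (V OR (W OR Z)) AND NOT (Z AND (Z AND V)) AND NOT W
De Morgan's: NOT(OR of terms) = AND of negations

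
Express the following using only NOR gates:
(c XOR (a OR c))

((((c NOR ((a NOR c) NOR (a NOR c))) NOR (c NOR ((a NOR c) NOR (a NOR c)))) NOR ((c NOR ((a NOR c) NOR (a NOR c))) NOR (c NOR ((a NOR c) NOR (a NOR c))))) NOR ((((c NOR c) NOR (((a NOR c) NOR (a NOR c)) NOR ((a NOR c) NOR (a NOR c)))) NOR ((c NOR c) NOR (((a NOR c) NOR (a NOR c)) NOR ((a NOR c) NOR (a NOR c))))) NOR (((c NOR c) NOR (((a NOR c) NOR (a NOR c)) NOR ((a NOR c) NOR (a NOR c)))) NOR ((c NOR c) NOR (((a NOR c) NOR (a NOR c)) NOR ((a NOR c) NOR (a NOR c)))))))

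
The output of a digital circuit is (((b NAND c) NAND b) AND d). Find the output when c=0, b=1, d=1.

Substituting: (((1 NAND 0) NAND 1) AND 1)
= 0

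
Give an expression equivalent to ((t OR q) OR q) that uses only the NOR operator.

((((t NOR q) NOR (t NOR q)) NOR q) NOR (((t NOR q) NOR (t NOR q)) NOR q))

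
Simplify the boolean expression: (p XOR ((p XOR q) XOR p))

By XOR self-cancellation ((E XOR v) XOR v = E):
= (p XOR q)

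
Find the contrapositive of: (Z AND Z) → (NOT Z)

Contrapositive: Z → NOT (Z AND Z)
Note: A statement and its contrapositive are logically equivalent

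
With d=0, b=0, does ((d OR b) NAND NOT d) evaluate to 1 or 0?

Substituting: ((0 OR 0) NAND NOT 0)
= 1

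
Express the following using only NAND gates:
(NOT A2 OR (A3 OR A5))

(((A2 NAND A2) NAND (A2 NAND A2)) NAND (((A3 NAND A3) NAND (A5 NAND A5)) NAND ((A3 NAND A3) NAND (A5 NAND A5))))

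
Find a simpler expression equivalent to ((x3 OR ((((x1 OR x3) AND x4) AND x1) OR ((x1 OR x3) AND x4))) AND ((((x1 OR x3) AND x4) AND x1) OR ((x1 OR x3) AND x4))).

By absorption (E AND (E OR v) = E) then absorption (E OR (E AND v) = E):
= ((x1 OR x3) AND x4)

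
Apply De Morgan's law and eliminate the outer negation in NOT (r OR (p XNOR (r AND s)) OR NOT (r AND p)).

NOT r AND NOT (p XNOR (r AND s)) AND (r AND p)
De Morgan's: NOT(OR of terms) = AND of negations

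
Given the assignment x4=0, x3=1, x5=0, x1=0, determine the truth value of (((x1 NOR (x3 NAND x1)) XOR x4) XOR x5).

Substituting: (((0 NOR (1 NAND 0)) XOR 0) XOR 0)
= 0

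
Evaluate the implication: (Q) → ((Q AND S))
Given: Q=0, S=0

Antecedent (Q) = 0; consequent ((Q AND S)) = 0.
0 → 0 = 1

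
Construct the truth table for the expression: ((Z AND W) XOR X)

X | W | Z | Output
------------------
0 | 0 | 0 | 0
0 | 0 | 1 | 0
0 | 1 | 0 | 0
0 | 1 | 1 | 1
1 | 0 | 0 | 1
1 | 0 | 1 | 1
1 | 1 | 0 | 1
1 | 1 | 1 | 0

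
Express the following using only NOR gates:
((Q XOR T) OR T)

((((((Q NOR T) NOR (Q NOR T)) NOR ((Q NOR T) NOR (Q NOR T))) NOR ((((Q NOR Q) NOR (T NOR T)) NOR ((Q NOR Q) NOR (T NOR T))) NOR (((Q NOR Q) NOR (T NOR T)) NOR ((Q NOR Q) NOR (T NOR T))))) NOR T) NOR (((((Q NOR T) NOR (Q NOR T)) NOR ((Q NOR T) NOR (Q NOR T))) NOR ((((Q NOR Q) NOR (T NOR T)) NOR ((Q NOR Q) NOR (T NOR T))) NOR (((Q NOR Q) NOR (T NOR T)) NOR ((Q NOR Q) NOR (T NOR T))))) NOR T))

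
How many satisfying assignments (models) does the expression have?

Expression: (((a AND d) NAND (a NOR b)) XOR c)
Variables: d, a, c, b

Satisfying assignments: (0,0,0,0), (0,0,0,1), (0,1,0,0), (0,1,0,1), (1,0,0,0), (1,0,0,1), (1,1,0,0), (1,1,0,1)
Count: 8 out of 16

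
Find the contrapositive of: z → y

Contrapositive: NOT y → NOT z
Note: A statement and its contrapositive are logically equivalent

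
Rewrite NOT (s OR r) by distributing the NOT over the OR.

NOT s AND NOT r
De Morgan's: NOT(OR of terms) = AND of negations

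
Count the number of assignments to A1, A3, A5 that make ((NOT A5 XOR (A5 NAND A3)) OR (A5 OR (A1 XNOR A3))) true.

Satisfying assignments: (0,0,0), (0,0,1), (0,1,1), (1,0,1), (1,1,0), (1,1,1)
Count: 6 out of 8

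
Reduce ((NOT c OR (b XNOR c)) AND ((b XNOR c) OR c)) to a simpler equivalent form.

By distribution ((E OR v) AND (E OR NOT v) = E):
= (b XNOR c)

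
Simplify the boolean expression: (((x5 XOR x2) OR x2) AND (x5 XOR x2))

By absorption (E AND (E OR v) = E):
= (x5 XOR x2)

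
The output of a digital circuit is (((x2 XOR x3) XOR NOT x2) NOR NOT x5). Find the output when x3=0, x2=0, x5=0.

Substituting: (((0 XOR 0) XOR NOT 0) NOR NOT 0)
= 0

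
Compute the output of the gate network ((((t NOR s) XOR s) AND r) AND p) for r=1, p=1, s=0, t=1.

Substituting: ((((1 NOR 0) XOR 0) AND 1) AND 1)
= 0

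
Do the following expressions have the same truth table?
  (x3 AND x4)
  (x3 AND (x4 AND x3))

Yes, they are equivalent — the two output columns agree on all 4 assignments:
x3 | x4 | Expression 1 | Expression 2
-------------------------------------
0 | 0 | 0 | 0
0 | 1 | 0 | 0
1 | 0 | 0 | 0
1 | 1 | 1 | 1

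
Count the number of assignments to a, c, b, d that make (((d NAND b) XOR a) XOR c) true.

Satisfying assignments: (0,0,0,0), (0,0,0,1), (0,0,1,0), (0,1,1,1), (1,0,1,1), (1,1,0,0), (1,1,0,1), (1,1,1,0)
Count: 8 out of 16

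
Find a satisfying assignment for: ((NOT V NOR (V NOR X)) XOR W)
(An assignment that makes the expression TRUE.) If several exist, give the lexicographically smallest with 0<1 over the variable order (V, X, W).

V=0, X=0, W=1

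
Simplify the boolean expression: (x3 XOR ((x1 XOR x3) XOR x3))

By XOR self-cancellation ((E XOR v) XOR v = E):
= (x1 XOR x3)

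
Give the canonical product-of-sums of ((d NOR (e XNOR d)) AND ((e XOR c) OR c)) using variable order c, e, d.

ΠM(0, 1, 3, 4, 5, 7) = (c OR e OR d) AND (c OR e OR NOT d) AND (c OR NOT e OR NOT d) AND (NOT c OR e OR d) AND (NOT c OR e OR NOT d) AND (NOT c OR NOT e OR NOT d)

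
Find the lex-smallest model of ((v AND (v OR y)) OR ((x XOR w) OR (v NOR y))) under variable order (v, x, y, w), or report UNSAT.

v=0, x=0, y=0, w=0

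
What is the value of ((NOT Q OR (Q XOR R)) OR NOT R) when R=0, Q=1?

Substituting: ((NOT 1 OR (1 XOR 0)) OR NOT 0)
= 1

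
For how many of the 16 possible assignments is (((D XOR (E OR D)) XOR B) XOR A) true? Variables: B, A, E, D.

Satisfying assignments: (0,0,1,0), (0,1,0,0), (0,1,0,1), (0,1,1,1), (1,0,0,0), (1,0,0,1), (1,0,1,1), (1,1,1,0)
Count: 8 out of 16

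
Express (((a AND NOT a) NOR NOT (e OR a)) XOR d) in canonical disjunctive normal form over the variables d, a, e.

(NOT d AND NOT a AND e) OR (NOT d AND a AND NOT e) OR (NOT d AND a AND e) OR (d AND NOT a AND NOT e)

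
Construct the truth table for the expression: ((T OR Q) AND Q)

Q | T | Output
--------------
0 | 0 | 0
0 | 1 | 0
1 | 0 | 1
1 | 1 | 1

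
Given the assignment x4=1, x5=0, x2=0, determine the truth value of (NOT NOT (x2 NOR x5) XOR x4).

Substituting: (NOT NOT (0 NOR 0) XOR 1)
= 0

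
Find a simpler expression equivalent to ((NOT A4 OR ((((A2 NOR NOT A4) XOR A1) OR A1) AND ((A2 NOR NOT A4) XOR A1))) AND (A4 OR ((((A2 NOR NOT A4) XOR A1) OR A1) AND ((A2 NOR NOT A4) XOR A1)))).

By distribution ((E OR v) AND (E OR NOT v) = E) then absorption (E AND (E OR v) = E):
= ((A2 NOR NOT A4) XOR A1)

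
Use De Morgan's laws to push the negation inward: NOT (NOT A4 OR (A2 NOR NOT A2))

A4 AND NOT (A2 NOR NOT A2)
De Morgan's: NOT(OR of terms) = AND of negations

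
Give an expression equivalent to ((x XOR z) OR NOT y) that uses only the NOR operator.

((((((x NOR z) NOR (x NOR z)) NOR ((x NOR z) NOR (x NOR z))) NOR ((((x NOR x) NOR (z NOR z)) NOR ((x NOR x) NOR (z NOR z))) NOR (((x NOR x) NOR (z NOR z)) NOR ((x NOR x) NOR (z NOR z))))) NOR (y NOR y)) NOR (((((x NOR z) NOR (x NOR z)) NOR ((x NOR z) NOR (x NOR z))) NOR ((((x NOR x) NOR (z NOR z)) NOR ((x NOR x) NOR (z NOR z))) NOR (((x NOR x) NOR (z NOR z)) NOR ((x NOR x) NOR (z NOR z))))) NOR (y NOR y)))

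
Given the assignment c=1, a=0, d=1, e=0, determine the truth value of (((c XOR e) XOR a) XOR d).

Substituting: (((1 XOR 0) XOR 0) XOR 1)
= 0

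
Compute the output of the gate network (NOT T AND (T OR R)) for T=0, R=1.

Substituting: (NOT 0 AND (0 OR 1))
= 1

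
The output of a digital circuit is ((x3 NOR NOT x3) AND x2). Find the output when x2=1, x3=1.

Substituting: ((1 NOR NOT 1) AND 1)
= 0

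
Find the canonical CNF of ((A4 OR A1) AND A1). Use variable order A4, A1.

(A4 OR A1) AND (NOT A4 OR A1)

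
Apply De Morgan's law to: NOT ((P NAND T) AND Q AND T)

NOT (P NAND T) OR NOT Q OR NOT T
De Morgan's: NOT(AND of terms) = OR of negations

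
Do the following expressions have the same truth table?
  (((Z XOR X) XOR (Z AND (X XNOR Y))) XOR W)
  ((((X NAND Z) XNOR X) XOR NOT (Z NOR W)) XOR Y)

No. Counterexample: with Z=0, W=0, Y=1, X=0, Expression 1 = 0 but Expression 2 = 1.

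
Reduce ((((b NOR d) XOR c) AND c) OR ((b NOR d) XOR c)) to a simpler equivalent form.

By absorption (E OR (E AND v) = E):
= ((b NOR d) XOR c)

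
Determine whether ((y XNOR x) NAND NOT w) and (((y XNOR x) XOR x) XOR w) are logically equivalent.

No. Counterexample: with w=0, y=0, x=0, Expression 1 = 0 but Expression 2 = 1.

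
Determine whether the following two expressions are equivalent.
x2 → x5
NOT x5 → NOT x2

Yes, Contrapositive is always equivalent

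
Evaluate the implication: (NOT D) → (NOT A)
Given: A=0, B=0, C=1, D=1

Antecedent (NOT D) = 0; consequent (NOT A) = 1.
0 → 1 = 1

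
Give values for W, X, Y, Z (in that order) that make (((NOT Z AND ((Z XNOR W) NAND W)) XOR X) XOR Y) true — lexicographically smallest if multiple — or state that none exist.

W=0, X=0, Y=0, Z=0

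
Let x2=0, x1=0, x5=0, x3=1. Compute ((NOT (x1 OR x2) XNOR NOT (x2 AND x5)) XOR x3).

Substituting: ((NOT (0 OR 0) XNOR NOT (0 AND 0)) XOR 1)
= 0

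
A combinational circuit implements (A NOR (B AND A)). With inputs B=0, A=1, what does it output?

Substituting: (1 NOR (0 AND 1))
= 0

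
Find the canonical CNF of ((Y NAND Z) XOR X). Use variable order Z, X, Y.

(Z OR NOT X OR Y) AND (Z OR NOT X OR NOT Y) AND (NOT Z OR X OR NOT Y) AND (NOT Z OR NOT X OR Y)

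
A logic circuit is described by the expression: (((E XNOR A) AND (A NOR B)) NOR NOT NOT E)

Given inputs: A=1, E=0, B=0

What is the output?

Substituting: (((0 XNOR 1) AND (1 NOR 0)) NOR NOT NOT 0)
= 1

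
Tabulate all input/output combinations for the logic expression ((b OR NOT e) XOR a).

e | b | a | Output
------------------
0 | 0 | 0 | 1
0 | 0 | 1 | 0
0 | 1 | 0 | 1
0 | 1 | 1 | 0
1 | 0 | 0 | 0
1 | 0 | 1 | 1
1 | 1 | 0 | 1
1 | 1 | 1 | 0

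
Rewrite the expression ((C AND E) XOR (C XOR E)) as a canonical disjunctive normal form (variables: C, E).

(NOT C AND E) OR (C AND NOT E) OR (C AND E)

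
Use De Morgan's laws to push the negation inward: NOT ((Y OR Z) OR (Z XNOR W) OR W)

NOT (Y OR Z) AND NOT (Z XNOR W) AND NOT W
De Morgan's: NOT(OR of terms) = AND of negations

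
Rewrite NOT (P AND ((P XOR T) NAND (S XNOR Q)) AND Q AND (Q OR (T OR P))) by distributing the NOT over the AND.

NOT P OR NOT ((P XOR T) NAND (S XNOR Q)) OR NOT Q OR NOT (Q OR (T OR P))
De Morgan's: NOT(AND of terms) = OR of negations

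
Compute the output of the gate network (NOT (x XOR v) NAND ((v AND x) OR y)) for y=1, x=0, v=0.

Substituting: (NOT (0 XOR 0) NAND ((0 AND 0) OR 1))
= 0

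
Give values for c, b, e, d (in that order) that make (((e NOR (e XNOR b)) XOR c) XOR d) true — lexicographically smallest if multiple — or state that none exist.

c=0, b=0, e=0, d=1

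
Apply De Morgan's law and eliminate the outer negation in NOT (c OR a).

NOT c AND NOT a
De Morgan's: NOT(OR of terms) = AND of negations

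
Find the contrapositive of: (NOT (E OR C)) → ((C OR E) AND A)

Contrapositive: NOT ((C OR E) AND A) → (E OR C)
Note: A statement and its contrapositive are logically equivalent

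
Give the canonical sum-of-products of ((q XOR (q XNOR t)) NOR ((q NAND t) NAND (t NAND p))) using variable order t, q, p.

Σm(4) = (t AND NOT q AND NOT p)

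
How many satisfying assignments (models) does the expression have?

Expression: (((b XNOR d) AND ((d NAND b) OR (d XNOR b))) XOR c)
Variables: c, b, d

Satisfying assignments: (0,0,0), (0,1,1), (1,0,1), (1,1,0)
Count: 4 out of 8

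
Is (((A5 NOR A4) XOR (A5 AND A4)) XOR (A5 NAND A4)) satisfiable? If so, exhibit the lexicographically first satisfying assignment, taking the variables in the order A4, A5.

A4=0, A5=1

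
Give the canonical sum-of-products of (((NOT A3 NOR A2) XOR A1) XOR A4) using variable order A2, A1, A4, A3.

Σm(1, 2, 4, 7, 10, 11, 12, 13) = (NOT A2 AND NOT A1 AND NOT A4 AND A3) OR (NOT A2 AND NOT A1 AND A4 AND NOT A3) OR (NOT A2 AND A1 AND NOT A4 AND NOT A3) OR (NOT A2 AND A1 AND A4 AND A3) OR (A2 AND NOT A1 AND A4 AND NOT A3) OR (A2 AND NOT A1 AND A4 AND A3) OR (A2 AND A1 AND NOT A4 AND NOT A3) OR (A2 AND A1 AND NOT A4 AND A3)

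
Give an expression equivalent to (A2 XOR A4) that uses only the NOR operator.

((((A2 NOR A4) NOR (A2 NOR A4)) NOR ((A2 NOR A4) NOR (A2 NOR A4))) NOR ((((A2 NOR A2) NOR (A4 NOR A4)) NOR ((A2 NOR A2) NOR (A4 NOR A4))) NOR (((A2 NOR A2) NOR (A4 NOR A4)) NOR ((A2 NOR A2) NOR (A4 NOR A4)))))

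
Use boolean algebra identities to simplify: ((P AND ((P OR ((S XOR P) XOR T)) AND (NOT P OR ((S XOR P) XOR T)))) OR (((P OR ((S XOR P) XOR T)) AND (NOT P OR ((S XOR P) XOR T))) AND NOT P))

By distribution ((E AND v) OR (E AND NOT v) = E) then distribution ((E OR v) AND (E OR NOT v) = E):
= ((S XOR P) XOR T)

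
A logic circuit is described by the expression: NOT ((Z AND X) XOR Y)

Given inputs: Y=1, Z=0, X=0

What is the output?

Substituting: NOT ((0 AND 0) XOR 1)
= 0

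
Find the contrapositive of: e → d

Contrapositive: NOT d → NOT e
Note: A statement and its contrapositive are logically equivalent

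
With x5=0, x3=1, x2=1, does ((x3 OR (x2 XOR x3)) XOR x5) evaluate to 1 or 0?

Substituting: ((1 OR (1 XOR 1)) XOR 0)
= 1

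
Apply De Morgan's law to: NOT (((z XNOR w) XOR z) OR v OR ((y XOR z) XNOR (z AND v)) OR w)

NOT ((z XNOR w) XOR z) AND NOT v AND NOT ((y XOR z) XNOR (z AND v)) AND NOT w
De Morgan's: NOT(OR of terms) = AND of negations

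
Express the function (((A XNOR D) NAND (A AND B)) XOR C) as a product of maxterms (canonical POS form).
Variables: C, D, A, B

ΠM(7, 8, 9, 10, 11, 12, 13, 14) = (C OR NOT D OR NOT A OR NOT B) AND (NOT C OR D OR A OR B) AND (NOT C OR D OR A OR NOT B) AND (NOT C OR D OR NOT A OR B) AND (NOT C OR D OR NOT A OR NOT B) AND (NOT C OR NOT D OR A OR B) AND (NOT C OR NOT D OR A OR NOT B) AND (NOT C OR NOT D OR NOT A OR B)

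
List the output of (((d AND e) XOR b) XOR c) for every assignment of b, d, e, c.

b | d | e | c | Output
----------------------
0 | 0 | 0 | 0 | 0
0 | 0 | 0 | 1 | 1
0 | 0 | 1 | 0 | 0
0 | 0 | 1 | 1 | 1
0 | 1 | 0 | 0 | 0
0 | 1 | 0 | 1 | 1
0 | 1 | 1 | 0 | 1
0 | 1 | 1 | 1 | 0
1 | 0 | 0 | 0 | 1
1 | 0 | 0 | 1 | 0
1 | 0 | 1 | 0 | 1
1 | 0 | 1 | 1 | 0
1 | 1 | 0 | 0 | 1
1 | 1 | 0 | 1 | 0
1 | 1 | 1 | 0 | 0
1 | 1 | 1 | 1 | 1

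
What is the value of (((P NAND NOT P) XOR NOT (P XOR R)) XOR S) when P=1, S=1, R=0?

Substituting: (((1 NAND NOT 1) XOR NOT (1 XOR 0)) XOR 1)
= 0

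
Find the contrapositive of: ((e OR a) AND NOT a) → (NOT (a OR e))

Contrapositive: (a OR e) → NOT ((e OR a) AND NOT a)
Note: A statement and its contrapositive are logically equivalent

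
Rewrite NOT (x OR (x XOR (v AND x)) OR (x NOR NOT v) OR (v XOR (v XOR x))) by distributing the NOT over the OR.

NOT x AND NOT (x XOR (v AND x)) AND NOT (x NOR NOT v) AND NOT (v XOR (v XOR x))
De Morgan's: NOT(OR of terms) = AND of negations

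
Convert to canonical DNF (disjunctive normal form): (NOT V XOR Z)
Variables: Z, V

(NOT Z AND NOT V) OR (Z AND V)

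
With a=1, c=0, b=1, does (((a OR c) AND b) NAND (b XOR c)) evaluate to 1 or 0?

Substituting: (((1 OR 0) AND 1) NAND (1 XOR 0))
= 0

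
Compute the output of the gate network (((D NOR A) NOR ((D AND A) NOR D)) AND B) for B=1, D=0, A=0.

Substituting: (((0 NOR 0) NOR ((0 AND 0) NOR 0)) AND 1)
= 0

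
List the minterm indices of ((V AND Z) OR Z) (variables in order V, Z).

Σm(1, 3) = (NOT V AND Z) OR (V AND Z)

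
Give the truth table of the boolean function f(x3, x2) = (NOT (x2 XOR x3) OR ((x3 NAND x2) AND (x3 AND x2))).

x3 | x2 | Output
----------------
0 | 0 | 1
0 | 1 | 0
1 | 0 | 0
1 | 1 | 1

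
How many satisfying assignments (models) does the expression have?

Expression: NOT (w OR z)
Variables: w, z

Satisfying assignments: (0,0)
Count: 1 out of 4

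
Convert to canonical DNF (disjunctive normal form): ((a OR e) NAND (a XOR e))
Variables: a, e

(NOT a AND NOT e) OR (a AND e)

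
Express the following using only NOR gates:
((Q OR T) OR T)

((((Q NOR T) NOR (Q NOR T)) NOR T) NOR (((Q NOR T) NOR (Q NOR T)) NOR T))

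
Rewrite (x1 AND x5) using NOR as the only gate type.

((x1 NOR x1) NOR (x5 NOR x5))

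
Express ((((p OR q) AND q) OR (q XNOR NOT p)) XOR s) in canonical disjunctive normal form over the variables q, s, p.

(NOT q AND NOT s AND p) OR (NOT q AND s AND NOT p) OR (q AND NOT s AND NOT p) OR (q AND NOT s AND p)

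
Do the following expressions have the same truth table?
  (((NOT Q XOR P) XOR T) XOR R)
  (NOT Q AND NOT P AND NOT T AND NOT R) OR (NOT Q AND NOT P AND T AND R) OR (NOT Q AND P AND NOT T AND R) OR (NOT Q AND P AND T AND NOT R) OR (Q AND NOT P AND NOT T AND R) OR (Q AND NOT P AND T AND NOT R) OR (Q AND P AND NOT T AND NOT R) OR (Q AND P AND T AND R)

Yes, they are equivalent — the two output columns agree on all 16 assignments:
Q | P | T | R | Expression 1 | Expression 2
-------------------------------------------
0 | 0 | 0 | 0 | 1 | 1
0 | 0 | 0 | 1 | 0 | 0
0 | 0 | 1 | 0 | 0 | 0
0 | 0 | 1 | 1 | 1 | 1
0 | 1 | 0 | 0 | 0 | 0
0 | 1 | 0 | 1 | 1 | 1
0 | 1 | 1 | 0 | 1 | 1
0 | 1 | 1 | 1 | 0 | 0
1 | 0 | 0 | 0 | 0 | 0
1 | 0 | 0 | 1 | 1 | 1
1 | 0 | 1 | 0 | 1 | 1
1 | 0 | 1 | 1 | 0 | 0
1 | 1 | 0 | 0 | 1 | 1
1 | 1 | 0 | 1 | 0 | 0
1 | 1 | 1 | 0 | 0 | 0
1 | 1 | 1 | 1 | 1 | 1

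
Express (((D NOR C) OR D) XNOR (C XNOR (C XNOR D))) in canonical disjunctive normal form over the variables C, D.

(NOT C AND D) OR (C AND NOT D) OR (C AND D)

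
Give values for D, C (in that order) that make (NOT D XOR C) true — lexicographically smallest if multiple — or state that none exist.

D=0, C=0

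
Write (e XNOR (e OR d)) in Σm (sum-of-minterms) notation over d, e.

Σm(0, 1, 3) = (NOT d AND NOT e) OR (NOT d AND e) OR (d AND e)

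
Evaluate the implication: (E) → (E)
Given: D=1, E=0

Antecedent (E) = 0; consequent (E) = 0.
0 → 0 = 1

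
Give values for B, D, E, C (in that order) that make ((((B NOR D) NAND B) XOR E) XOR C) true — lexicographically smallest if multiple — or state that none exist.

B=0, D=0, E=0, C=0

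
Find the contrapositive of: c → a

Contrapositive: NOT a → NOT c
Note: A statement and its contrapositive are logically equivalent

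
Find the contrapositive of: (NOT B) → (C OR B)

Contrapositive: NOT (C OR B) → B
Note: A statement and its contrapositive are logically equivalent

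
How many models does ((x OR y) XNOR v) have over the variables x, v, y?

Satisfying assignments: (0,0,0), (0,1,1), (1,1,0), (1,1,1)
Count: 4 out of 8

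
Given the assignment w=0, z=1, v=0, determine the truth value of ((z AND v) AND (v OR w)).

Substituting: ((1 AND 0) AND (0 OR 0))
= 0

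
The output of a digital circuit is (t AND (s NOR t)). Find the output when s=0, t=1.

Substituting: (1 AND (0 NOR 1))
= 0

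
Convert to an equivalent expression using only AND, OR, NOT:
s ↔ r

(s AND r) OR (NOT s AND NOT r)
(Biconditional = both true or both false)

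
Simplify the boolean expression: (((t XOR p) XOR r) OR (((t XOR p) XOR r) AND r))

By absorption (E OR (E AND v) = E):
= ((t XOR p) XOR r)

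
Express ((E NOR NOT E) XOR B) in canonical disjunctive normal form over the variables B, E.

(B AND NOT E) OR (B AND E)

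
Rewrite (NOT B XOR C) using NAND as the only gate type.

(((B NAND B) NAND ((B NAND B) NAND C)) NAND (C NAND ((B NAND B) NAND C)))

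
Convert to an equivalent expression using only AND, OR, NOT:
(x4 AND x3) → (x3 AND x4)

NOT (x4 AND x3) OR (x3 AND x4)
(Implication elimination: A → B = NOT A OR B)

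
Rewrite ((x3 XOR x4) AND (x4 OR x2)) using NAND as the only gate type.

((((x3 NAND (x3 NAND x4)) NAND (x4 NAND (x3 NAND x4))) NAND ((x4 NAND x4) NAND (x2 NAND x2))) NAND (((x3 NAND (x3 NAND x4)) NAND (x4 NAND (x3 NAND x4))) NAND ((x4 NAND x4) NAND (x2 NAND x2))))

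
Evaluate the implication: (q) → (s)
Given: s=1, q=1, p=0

Antecedent (q) = 1; consequent (s) = 1.
1 → 1 = 1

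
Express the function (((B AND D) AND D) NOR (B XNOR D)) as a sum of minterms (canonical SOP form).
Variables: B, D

Σm(1, 2) = (NOT B AND D) OR (B AND NOT D)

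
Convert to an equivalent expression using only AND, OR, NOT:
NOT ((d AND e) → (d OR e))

(d AND e) AND NOT (d OR e)
(Negated implication: NOT(A → B) = A AND NOT B)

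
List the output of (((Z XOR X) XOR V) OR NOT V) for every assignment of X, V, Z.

X | V | Z | Output
------------------
0 | 0 | 0 | 1
0 | 0 | 1 | 1
0 | 1 | 0 | 1
0 | 1 | 1 | 0
1 | 0 | 0 | 1
1 | 0 | 1 | 1
1 | 1 | 0 | 0
1 | 1 | 1 | 1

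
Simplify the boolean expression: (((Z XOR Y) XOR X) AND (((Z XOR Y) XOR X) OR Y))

By absorption (E AND (E OR v) = E):
= ((Z XOR Y) XOR X)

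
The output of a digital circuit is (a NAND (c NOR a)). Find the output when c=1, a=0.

Substituting: (0 NAND (1 NOR 0))
= 1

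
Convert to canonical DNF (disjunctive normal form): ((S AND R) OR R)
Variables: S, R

(NOT S AND R) OR (S AND R)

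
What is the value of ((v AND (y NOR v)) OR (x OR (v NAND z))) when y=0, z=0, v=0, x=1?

Substituting: ((0 AND (0 NOR 0)) OR (1 OR (0 NAND 0)))
= 1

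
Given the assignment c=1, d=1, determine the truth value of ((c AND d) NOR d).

Substituting: ((1 AND 1) NOR 1)
= 0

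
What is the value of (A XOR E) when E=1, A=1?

Substituting: (1 XOR 1)
= 0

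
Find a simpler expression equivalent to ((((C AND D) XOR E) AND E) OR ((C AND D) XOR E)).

By absorption (E OR (E AND v) = E):
= ((C AND D) XOR E)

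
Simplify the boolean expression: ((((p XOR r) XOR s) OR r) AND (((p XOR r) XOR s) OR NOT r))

By distribution ((E OR v) AND (E OR NOT v) = E):
= ((p XOR r) XOR s)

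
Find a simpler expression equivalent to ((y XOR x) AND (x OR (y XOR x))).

By absorption (E AND (E OR v) = E):
= (y XOR x)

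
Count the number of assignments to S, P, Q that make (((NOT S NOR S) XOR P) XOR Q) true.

Satisfying assignments: (0,0,1), (0,1,0), (1,0,1), (1,1,0)
Count: 4 out of 8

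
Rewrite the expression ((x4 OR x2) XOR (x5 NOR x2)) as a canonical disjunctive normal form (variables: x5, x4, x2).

(NOT x5 AND NOT x4 AND NOT x2) OR (NOT x5 AND NOT x4 AND x2) OR (NOT x5 AND x4 AND x2) OR (x5 AND NOT x4 AND x2) OR (x5 AND x4 AND NOT x2) OR (x5 AND x4 AND x2)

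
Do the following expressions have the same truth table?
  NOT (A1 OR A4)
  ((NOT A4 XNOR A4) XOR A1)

No. Counterexample: with A4=0, A1=0, Expression 1 = 1 but Expression 2 = 0.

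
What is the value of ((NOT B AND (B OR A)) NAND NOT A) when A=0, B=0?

Substituting: ((NOT 0 AND (0 OR 0)) NAND NOT 0)
= 1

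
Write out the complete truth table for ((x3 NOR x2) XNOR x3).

x2 | x3 | Output
----------------
0 | 0 | 0
0 | 1 | 0
1 | 0 | 1
1 | 1 | 0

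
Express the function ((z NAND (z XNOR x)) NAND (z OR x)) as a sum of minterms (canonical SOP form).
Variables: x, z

Σm(0, 3) = (NOT x AND NOT z) OR (x AND z)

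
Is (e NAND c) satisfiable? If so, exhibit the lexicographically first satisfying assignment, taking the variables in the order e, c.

e=0, c=0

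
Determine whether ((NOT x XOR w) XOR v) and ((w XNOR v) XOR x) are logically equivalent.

Yes, they are equivalent — the two output columns agree on all 8 assignments:
w | x | v | Expression 1 | Expression 2
---------------------------------------
0 | 0 | 0 | 1 | 1
0 | 0 | 1 | 0 | 0
0 | 1 | 0 | 0 | 0
0 | 1 | 1 | 1 | 1
1 | 0 | 0 | 0 | 0
1 | 0 | 1 | 1 | 1
1 | 1 | 0 | 1 | 1
1 | 1 | 1 | 0 | 0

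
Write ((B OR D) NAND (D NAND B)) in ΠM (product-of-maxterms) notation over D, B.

ΠM(1, 2) = (D OR NOT B) AND (NOT D OR B)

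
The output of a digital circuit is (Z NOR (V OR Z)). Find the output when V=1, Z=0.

Substituting: (0 NOR (1 OR 0))
= 0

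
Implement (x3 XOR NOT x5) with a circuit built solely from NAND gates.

((x3 NAND (x3 NAND (x5 NAND x5))) NAND ((x5 NAND x5) NAND (x3 NAND (x5 NAND x5))))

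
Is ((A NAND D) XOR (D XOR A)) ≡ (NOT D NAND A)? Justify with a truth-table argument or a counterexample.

No. Counterexample: with D=1, A=0, Expression 1 = 0 but Expression 2 = 1.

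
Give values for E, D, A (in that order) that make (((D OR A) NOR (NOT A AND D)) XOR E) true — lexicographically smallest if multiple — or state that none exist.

E=0, D=0, A=0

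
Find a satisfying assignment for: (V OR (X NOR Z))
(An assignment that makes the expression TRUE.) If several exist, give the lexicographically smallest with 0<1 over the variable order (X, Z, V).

X=0, Z=0, V=0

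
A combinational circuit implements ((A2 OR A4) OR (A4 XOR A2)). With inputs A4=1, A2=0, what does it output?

Substituting: ((0 OR 1) OR (1 XOR 0))
= 1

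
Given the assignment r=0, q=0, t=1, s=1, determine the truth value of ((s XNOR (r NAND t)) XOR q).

Substituting: ((1 XNOR (0 NAND 1)) XOR 0)
= 1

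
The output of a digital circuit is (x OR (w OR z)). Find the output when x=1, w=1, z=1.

Substituting: (1 OR (1 OR 1))
= 1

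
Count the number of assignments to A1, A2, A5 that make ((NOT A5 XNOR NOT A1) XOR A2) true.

Satisfying assignments: (0,0,0), (0,1,1), (1,0,1), (1,1,0)
Count: 4 out of 8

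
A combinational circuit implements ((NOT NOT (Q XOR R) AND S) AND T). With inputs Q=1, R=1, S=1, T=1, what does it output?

Substituting: ((NOT NOT (1 XOR 1) AND 1) AND 1)
= 0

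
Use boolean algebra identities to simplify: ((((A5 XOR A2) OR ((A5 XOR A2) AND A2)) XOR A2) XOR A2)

By XOR self-cancellation ((E XOR v) XOR v = E) then absorption (E OR (E AND v) = E):
= (A5 XOR A2)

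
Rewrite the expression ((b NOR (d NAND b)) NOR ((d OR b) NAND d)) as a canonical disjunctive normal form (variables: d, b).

(d AND NOT b) OR (d AND b)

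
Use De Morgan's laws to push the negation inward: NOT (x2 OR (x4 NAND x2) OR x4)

NOT x2 AND NOT (x4 NAND x2) AND NOT x4
De Morgan's: NOT(OR of terms) = AND of negations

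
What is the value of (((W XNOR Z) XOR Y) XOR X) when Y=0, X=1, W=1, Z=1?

Substituting: (((1 XNOR 1) XOR 0) XOR 1)
= 0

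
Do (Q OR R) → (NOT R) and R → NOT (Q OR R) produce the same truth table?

Yes, Contrapositive is always equivalent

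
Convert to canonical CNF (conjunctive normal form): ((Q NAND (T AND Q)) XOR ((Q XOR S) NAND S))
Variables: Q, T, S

(Q OR T OR S) AND (Q OR NOT T OR S) AND (NOT Q OR T OR S) AND (NOT Q OR T OR NOT S)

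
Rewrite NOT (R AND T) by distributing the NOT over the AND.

NOT R OR NOT T
De Morgan's: NOT(AND of terms) = OR of negations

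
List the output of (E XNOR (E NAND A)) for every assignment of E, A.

E | A | Output
--------------
0 | 0 | 0
0 | 1 | 0
1 | 0 | 1
1 | 1 | 0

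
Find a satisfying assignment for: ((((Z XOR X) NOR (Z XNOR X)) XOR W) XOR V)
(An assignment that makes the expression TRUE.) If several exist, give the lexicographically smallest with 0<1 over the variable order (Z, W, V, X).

Z=0, W=0, V=1, X=0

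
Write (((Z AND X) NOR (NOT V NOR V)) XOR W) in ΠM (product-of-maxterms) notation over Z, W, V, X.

ΠM(4, 5, 6, 7, 9, 11, 12, 14) = (Z OR NOT W OR V OR X) AND (Z OR NOT W OR V OR NOT X) AND (Z OR NOT W OR NOT V OR X) AND (Z OR NOT W OR NOT V OR NOT X) AND (NOT Z OR W OR V OR NOT X) AND (NOT Z OR W OR NOT V OR NOT X) AND (NOT Z OR NOT W OR V OR X) AND (NOT Z OR NOT W OR NOT V OR X)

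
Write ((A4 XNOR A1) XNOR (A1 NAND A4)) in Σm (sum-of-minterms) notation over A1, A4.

Σm(0) = (NOT A1 AND NOT A4)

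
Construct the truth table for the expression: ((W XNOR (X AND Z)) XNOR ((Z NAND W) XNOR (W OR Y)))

Y | X | W | Z | Output
----------------------
0 | 0 | 0 | 0 | 0
0 | 0 | 0 | 1 | 0
0 | 0 | 1 | 0 | 0
0 | 0 | 1 | 1 | 1
0 | 1 | 0 | 0 | 0
0 | 1 | 0 | 1 | 1
0 | 1 | 1 | 0 | 0
0 | 1 | 1 | 1 | 0
1 | 0 | 0 | 0 | 1
1 | 0 | 0 | 1 | 1
1 | 0 | 1 | 0 | 0
1 | 0 | 1 | 1 | 1
1 | 1 | 0 | 0 | 1
1 | 1 | 0 | 1 | 0
1 | 1 | 1 | 0 | 0
1 | 1 | 1 | 1 | 0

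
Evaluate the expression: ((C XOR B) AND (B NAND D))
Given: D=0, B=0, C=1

Substituting: ((1 XOR 0) AND (0 NAND 0))
= 1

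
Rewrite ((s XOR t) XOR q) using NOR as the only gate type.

((((((((s NOR t) NOR (s NOR t)) NOR ((s NOR t) NOR (s NOR t))) NOR ((((s NOR s) NOR (t NOR t)) NOR ((s NOR s) NOR (t NOR t))) NOR (((s NOR s) NOR (t NOR t)) NOR ((s NOR s) NOR (t NOR t))))) NOR q) NOR (((((s NOR t) NOR (s NOR t)) NOR ((s NOR t) NOR (s NOR t))) NOR ((((s NOR s) NOR (t NOR t)) NOR ((s NOR s) NOR (t NOR t))) NOR (((s NOR s) NOR (t NOR t)) NOR ((s NOR s) NOR (t NOR t))))) NOR q)) NOR ((((((s NOR t) NOR (s NOR t)) NOR ((s NOR t) NOR (s NOR t))) NOR ((((s NOR s) NOR (t NOR t)) NOR ((s NOR s) NOR (t NOR t))) NOR (((s NOR s) NOR (t NOR t)) NOR ((s NOR s) NOR (t NOR t))))) NOR q) NOR (((((s NOR t) NOR (s NOR t)) NOR ((s NOR t) NOR (s NOR t))) NOR ((((s NOR s) NOR (t NOR t)) NOR ((s NOR s) NOR (t NOR t))) NOR (((s NOR s) NOR (t NOR t)) NOR ((s NOR s) NOR (t NOR t))))) NOR q))) NOR ((((((((s NOR t) NOR (s NOR t)) NOR ((s NOR t) NOR (s NOR t))) NOR ((((s NOR s) NOR (t NOR t)) NOR ((s NOR s) NOR (t NOR t))) NOR (((s NOR s) NOR (t NOR t)) NOR ((s NOR s) NOR (t NOR t))))) NOR ((((s NOR t) NOR (s NOR t)) NOR ((s NOR t) NOR (s NOR t))) NOR ((((s NOR s) NOR (t NOR t)) NOR ((s NOR s) NOR (t NOR t))) NOR (((s NOR s) NOR (t NOR t)) NOR ((s NOR s) NOR (t NOR t)))))) NOR (q NOR q)) NOR ((((((s NOR t) NOR (s NOR t)) NOR ((s NOR t) NOR (s NOR t))) NOR ((((s NOR s) NOR (t NOR t)) NOR ((s NOR s) NOR (t NOR t))) NOR (((s NOR s) NOR (t NOR t)) NOR ((s NOR s) NOR (t NOR t))))) NOR ((((s NOR t) NOR (s NOR t)) NOR ((s NOR t) NOR (s NOR t))) NOR ((((s NOR s) NOR (t NOR t)) NOR ((s NOR s) NOR (t NOR t))) NOR (((s NOR s) NOR (t NOR t)) NOR ((s NOR s) NOR (t NOR t)))))) NOR (q NOR q))) NOR (((((((s NOR t) NOR (s NOR t)) NOR ((s NOR t) NOR (s NOR t))) NOR ((((s NOR s) NOR (t NOR t)) NOR ((s NOR s) NOR (t NOR t))) NOR (((s NOR s) NOR (t NOR t)) NOR ((s NOR s) NOR (t NOR t))))) NOR ((((s NOR t) NOR (s NOR t)) NOR ((s NOR t) NOR (s NOR t))) NOR ((((s NOR s) NOR (t NOR t)) NOR ((s NOR s) NOR (t NOR t))) NOR (((s NOR s) NOR (t NOR t)) NOR ((s NOR s) NOR (t NOR t)))))) NOR (q NOR q)) NOR ((((((s NOR t) NOR (s NOR t)) NOR ((s NOR t) NOR (s NOR t))) NOR ((((s NOR s) NOR (t NOR t)) NOR ((s NOR s) NOR (t NOR t))) NOR (((s NOR s) NOR (t NOR t)) NOR ((s NOR s) NOR (t NOR t))))) NOR ((((s NOR t) NOR (s NOR t)) NOR ((s NOR t) NOR (s NOR t))) NOR ((((s NOR s) NOR (t NOR t)) NOR ((s NOR s) NOR (t NOR t))) NOR (((s NOR s) NOR (t NOR t)) NOR ((s NOR s) NOR (t NOR t)))))) NOR (q NOR q)))))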